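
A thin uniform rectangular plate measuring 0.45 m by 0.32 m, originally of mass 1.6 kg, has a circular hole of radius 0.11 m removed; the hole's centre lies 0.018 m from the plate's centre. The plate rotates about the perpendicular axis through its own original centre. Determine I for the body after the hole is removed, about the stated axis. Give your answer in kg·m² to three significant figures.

0.0380

Unpierced body about its centre: I₀ = (1/12)M(a²+b²) = (1/12)(1.6)[(0.45)² + (0.32)²] = 0.040653 kg·m².
The removed disk has mass m = M·πr²/(ab) = (1.6)·π(0.11)²/(0.45·0.32) = 0.42237 kg (same uniform areal density).
Its moment of inertia about the rotation axis (parallel-axis theorem): I_hole = (1/2)mr² + md² = (1/2)(0.42237)(0.11)² + (0.42237)(0.018)² = 0.0026922 kg·m².
Treating the hole as negative mass, I = I₀ − I_hole = 0.040653 − 0.0026922 = 0.037961 kg·m².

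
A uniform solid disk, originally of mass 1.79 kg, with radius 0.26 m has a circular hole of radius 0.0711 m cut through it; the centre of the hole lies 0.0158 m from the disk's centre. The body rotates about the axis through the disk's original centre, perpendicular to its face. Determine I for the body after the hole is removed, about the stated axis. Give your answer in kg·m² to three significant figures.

0.0601

Unpierced body about its centre: I₀ = (1/2)MR² = (1/2)(1.79)(0.26)² = 0.060502 kg·m².
The removed disk has mass m = M·(r/R)² = (1.79)(0.0711/0.26)² = 0.13386 kg (same uniform areal density).
Its moment of inertia about the rotation axis (parallel-axis theorem): I_hole = (1/2)mr² + md² = (1/2)(0.13386)(0.0711)² + (0.13386)(0.0158)² = 0.00037176 kg·m².
Treating the hole as negative mass, I = I₀ − I_hole = 0.060502 − 0.00037176 = 0.06013 kg·m².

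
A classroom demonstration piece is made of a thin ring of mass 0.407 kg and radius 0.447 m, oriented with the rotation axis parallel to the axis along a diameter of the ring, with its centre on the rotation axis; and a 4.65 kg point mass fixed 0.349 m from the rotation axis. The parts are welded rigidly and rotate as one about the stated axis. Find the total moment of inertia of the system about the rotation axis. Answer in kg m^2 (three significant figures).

0.607

Thin ring: I_cm = (1/2)MR² = (1/2)(0.407)(0.447)² = 0.040661 kg m^2; axis through the centre, so I = 0.040661 kg m^2.
Point mass: I_cm = 0; centre at d = 0.349 m, so the parallel axis theorem gives I = 0 + (4.65)(0.349)² = 0.56637 kg m^2.
Total I = 0.040661 + 0.56637 = 0.60704 kg m^2.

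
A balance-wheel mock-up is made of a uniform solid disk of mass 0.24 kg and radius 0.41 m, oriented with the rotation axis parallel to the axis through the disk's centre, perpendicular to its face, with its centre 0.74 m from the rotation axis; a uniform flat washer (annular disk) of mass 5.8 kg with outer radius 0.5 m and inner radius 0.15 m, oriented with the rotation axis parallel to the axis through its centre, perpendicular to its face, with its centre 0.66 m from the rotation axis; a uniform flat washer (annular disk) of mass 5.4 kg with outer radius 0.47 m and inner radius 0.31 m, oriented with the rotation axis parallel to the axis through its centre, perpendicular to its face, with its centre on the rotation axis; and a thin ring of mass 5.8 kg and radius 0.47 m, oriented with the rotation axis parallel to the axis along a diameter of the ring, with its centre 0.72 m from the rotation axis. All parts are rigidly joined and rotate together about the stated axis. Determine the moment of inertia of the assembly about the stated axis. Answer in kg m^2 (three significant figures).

7.97

Solid disk: I_cm = (1/2)MR² = (1/2)(0.24)(0.41)² = 0.020172 kg m^2; centre at d = 0.74 m, so the parallel axis theorem gives I = 0.020172 + (0.24)(0.74)² = 0.1516 kg m^2.
Annular disk: I_cm = (1/2)M(R²+r²) = (1/2)(5.8)[(0.5)² + (0.15)²] = 0.79025 kg m^2; centre at d = 0.66 m, so the parallel axis theorem gives I = 0.79025 + (5.8)(0.66)² = 3.3167 kg m^2.
Annular disk: I_cm = (1/2)M(R²+r²) = (1/2)(5.4)[(0.47)² + (0.31)²] = 0.8559 kg m^2; axis through the centre, so I = 0.8559 kg m^2.
Thin ring: I_cm = (1/2)MR² = (1/2)(5.8)(0.47)² = 0.64061 kg m^2; centre at d = 0.72 m, so the parallel axis theorem gives I = 0.64061 + (5.8)(0.72)² = 3.6473 kg m^2.
Total I = 0.1516 + 3.3167 + 0.8559 + 3.6473 = 7.9716 kg m^2.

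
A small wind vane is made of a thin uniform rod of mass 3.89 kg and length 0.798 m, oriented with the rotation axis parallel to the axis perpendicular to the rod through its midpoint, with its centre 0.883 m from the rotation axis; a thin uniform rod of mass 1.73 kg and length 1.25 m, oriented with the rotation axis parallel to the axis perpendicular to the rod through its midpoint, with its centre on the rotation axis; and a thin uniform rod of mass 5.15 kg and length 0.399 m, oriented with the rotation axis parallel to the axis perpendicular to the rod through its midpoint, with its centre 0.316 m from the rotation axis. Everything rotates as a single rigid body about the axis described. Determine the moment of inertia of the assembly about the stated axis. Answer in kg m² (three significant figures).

4.05

Thin rod: I_cm = (1/12)ML² = (1/12)(3.89)(0.798)² = 0.20643 kg m²; centre at d = 0.883 m, so the parallel axis theorem gives I = 0.20643 + (3.89)(0.883)² = 3.2394 kg m².
Thin rod: I_cm = (1/12)ML² = (1/12)(1.73)(1.25)² = 0.22526 kg m²; axis through the centre, so I = 0.22526 kg m².
Thin rod: I_cm = (1/12)ML² = (1/12)(5.15)(0.399)² = 0.068324 kg m²; centre at d = 0.316 m, so the parallel axis theorem gives I = 0.068324 + (5.15)(0.316)² = 0.58258 kg m².
Total I = 3.2394 + 0.22526 + 0.58258 = 4.0473 kg m².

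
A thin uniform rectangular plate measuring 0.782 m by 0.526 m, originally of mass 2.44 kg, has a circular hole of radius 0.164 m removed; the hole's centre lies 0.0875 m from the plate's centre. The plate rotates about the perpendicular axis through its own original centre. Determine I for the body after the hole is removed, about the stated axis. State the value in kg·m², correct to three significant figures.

0.170

Unpierced body about its centre: I₀ = (1/12)M(a²+b²) = (1/12)(2.44)[(0.782)² + (0.526)²] = 0.1806 kg·m².
The removed disk has mass m = M·πr²/(ab) = (2.44)·π(0.164)²/(0.782·0.526) = 0.50123 kg (same uniform areal density).
Its moment of inertia about the rotation axis (parallel-axis theorem): I_hole = (1/2)mr² + md² = (1/2)(0.50123)(0.164)² + (0.50123)(0.0875)² = 0.010578 kg·m².
Treating the hole as negative mass, I = I₀ − I_hole = 0.1806 − 0.010578 = 0.17002 kg·m².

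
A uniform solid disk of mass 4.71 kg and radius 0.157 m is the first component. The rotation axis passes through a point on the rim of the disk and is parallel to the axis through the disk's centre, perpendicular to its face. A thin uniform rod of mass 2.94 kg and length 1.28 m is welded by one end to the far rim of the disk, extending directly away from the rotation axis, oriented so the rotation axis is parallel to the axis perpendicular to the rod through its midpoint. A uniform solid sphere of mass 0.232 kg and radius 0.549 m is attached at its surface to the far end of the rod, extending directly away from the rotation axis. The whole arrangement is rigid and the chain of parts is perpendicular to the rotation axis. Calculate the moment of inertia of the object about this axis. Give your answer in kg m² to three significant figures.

4.34

Solid disk: I_cm = (1/2)MR² = (1/2)(4.71)(0.157)² = 0.058048 kg m²; centre at d = 0.157 m, so the parallel axis theorem gives I = 0.058048 + (4.71)(0.157)² = 0.17415 kg m².
Thin rod: I_cm = (1/12)ML² = (1/12)(2.94)(1.28)² = 0.40141 kg m²; centre at d = 0.157 + 0.157 + 0.64 = 0.954 m, so the parallel axis theorem gives I = 0.40141 + (2.94)(0.954)² = 3.0771 kg m².
Solid sphere: I_cm = (2/5)MR² = (2/5)(0.232)(0.549)² = 0.02797 kg m²; centre at d = 0.157 + 0.157 + 0.64 + 0.64 + 0.549 = 2.143 m, so the parallel axis theorem gives I = 0.02797 + (0.232)(2.143)² = 1.0934 kg m².
Total I = 0.17415 + 3.0771 + 1.0934 = 4.3447 kg m².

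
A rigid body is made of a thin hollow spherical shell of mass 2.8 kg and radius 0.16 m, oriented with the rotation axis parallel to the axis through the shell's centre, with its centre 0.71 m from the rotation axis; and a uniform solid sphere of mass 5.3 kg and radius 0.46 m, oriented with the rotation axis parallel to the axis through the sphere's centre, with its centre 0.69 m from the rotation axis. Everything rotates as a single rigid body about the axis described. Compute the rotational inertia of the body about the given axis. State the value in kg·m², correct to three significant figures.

4.43

Spherical shell: I_cm = (2/3)MR² = (2/3)(2.8)(0.16)² = 0.047787 kg·m²; centre at d = 0.71 m, so the parallel axis theorem gives I = 0.047787 + (2.8)(0.71)² = 1.4593 kg·m².
Solid sphere: I_cm = (2/5)MR² = (2/5)(5.3)(0.46)² = 0.44859 kg·m²; centre at d = 0.69 m, so the parallel axis theorem gives I = 0.44859 + (5.3)(0.69)² = 2.9719 kg·m².
Total I = 1.4593 + 2.9719 = 4.4312 kg·m².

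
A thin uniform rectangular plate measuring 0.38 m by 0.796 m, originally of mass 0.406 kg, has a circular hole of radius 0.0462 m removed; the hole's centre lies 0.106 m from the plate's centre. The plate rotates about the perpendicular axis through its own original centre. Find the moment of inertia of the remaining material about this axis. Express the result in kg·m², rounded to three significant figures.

0.0262

Unpierced body about its centre: I₀ = (1/12)M(a²+b²) = (1/12)(0.406)[(0.38)² + (0.796)²] = 0.026323 kg·m².
The removed disk has mass m = M·πr²/(ab) = (0.406)·π(0.0462)²/(0.38·0.796) = 0.0090004 kg (same uniform areal density).
Its moment of inertia about the rotation axis (parallel-axis theorem): I_hole = (1/2)mr² + md² = (1/2)(0.0090004)(0.0462)² + (0.0090004)(0.106)² = 0.00011073 kg·m².
Treating the hole as negative mass, I = I₀ − I_hole = 0.026323 − 0.00011073 = 0.026212 kg·m².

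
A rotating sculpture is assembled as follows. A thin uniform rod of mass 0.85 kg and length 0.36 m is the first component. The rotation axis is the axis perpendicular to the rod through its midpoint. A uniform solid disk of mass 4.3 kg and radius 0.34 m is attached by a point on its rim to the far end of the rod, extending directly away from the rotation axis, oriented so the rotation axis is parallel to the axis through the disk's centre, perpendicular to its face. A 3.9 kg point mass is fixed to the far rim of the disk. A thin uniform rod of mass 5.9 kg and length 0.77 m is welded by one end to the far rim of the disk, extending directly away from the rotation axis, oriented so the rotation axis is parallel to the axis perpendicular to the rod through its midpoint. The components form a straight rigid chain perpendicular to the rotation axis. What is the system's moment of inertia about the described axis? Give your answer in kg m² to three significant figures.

13.7

Thin rod: I_cm = (1/12)ML² = (1/12)(0.85)(0.36)² = 0.00918 kg m²; axis through the centre, so I = 0.00918 kg m².
Solid disk: I_cm = (1/2)MR² = (1/2)(4.3)(0.34)² = 0.24854 kg m²; centre at d = 0.18 + 0.34 = 0.52 m, so I = I_cm + Md² gives I = 0.24854 + (4.3)(0.52)² = 1.4113 kg m².
Point mass: I_cm = 0; centre at d = 0.18 + 0.34 + 0.34 = 0.86 m, so I = I_cm + Md² gives I = 0 + (3.9)(0.86)² = 2.8844 kg m².
Thin rod: I_cm = (1/12)ML² = (1/12)(5.9)(0.77)² = 0.29151 kg m²; centre at d = 0.18 + 0.34 + 0.34 + 0.385 = 1.245 m, so I = I_cm + Md² gives I = 0.29151 + (5.9)(1.245)² = 9.4367 kg m².
Total I = 0.00918 + 1.4113 + 2.8844 + 9.4367 = 13.742 kg m².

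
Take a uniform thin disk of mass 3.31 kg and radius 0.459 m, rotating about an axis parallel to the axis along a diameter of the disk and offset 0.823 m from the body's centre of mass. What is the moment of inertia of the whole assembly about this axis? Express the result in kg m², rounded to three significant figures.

2.42

I_cm = (1/4)MR² = (1/4)(3.31)(0.459)² = 0.17434 kg m²; centre at d = 0.823 m, so I = I_cm + Md² gives I = 0.17434 + (3.31)(0.823)² = 2.4163 kg m².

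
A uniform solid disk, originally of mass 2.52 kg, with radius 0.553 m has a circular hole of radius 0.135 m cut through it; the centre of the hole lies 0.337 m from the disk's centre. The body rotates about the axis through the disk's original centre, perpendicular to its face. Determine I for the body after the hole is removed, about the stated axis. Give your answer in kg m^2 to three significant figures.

0.367

Unpierced body about its centre: I₀ = (1/2)MR² = (1/2)(2.52)(0.553)² = 0.38532 kg m^2.
The removed disk has mass m = M·(r/R)² = (2.52)(0.135/0.553)² = 0.15018 kg (same uniform areal density).
Its moment of inertia about the rotation axis (parallel-axis theorem): I_hole = (1/2)mr² + md² = (1/2)(0.15018)(0.135)² + (0.15018)(0.337)² = 0.018425 kg m^2.
Treating the hole as negative mass, I = I₀ − I_hole = 0.38532 − 0.018425 = 0.36689 kg m^2.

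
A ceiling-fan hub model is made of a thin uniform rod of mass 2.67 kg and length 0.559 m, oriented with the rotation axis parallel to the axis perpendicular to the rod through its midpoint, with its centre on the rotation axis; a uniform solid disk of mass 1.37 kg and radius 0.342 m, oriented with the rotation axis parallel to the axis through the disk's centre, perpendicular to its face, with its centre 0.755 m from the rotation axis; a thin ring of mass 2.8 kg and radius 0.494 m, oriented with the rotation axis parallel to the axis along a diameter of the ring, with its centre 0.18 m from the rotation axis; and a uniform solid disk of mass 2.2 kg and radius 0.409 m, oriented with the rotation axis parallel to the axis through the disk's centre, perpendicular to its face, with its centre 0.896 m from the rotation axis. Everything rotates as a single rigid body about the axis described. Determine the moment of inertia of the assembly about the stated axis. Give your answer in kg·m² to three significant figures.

3.31

Thin rod: I_cm = (1/12)ML² = (1/12)(2.67)(0.559)² = 0.069527 kg·m²; axis through the centre, so I = 0.069527 kg·m².
Solid disk: I_cm = (1/2)MR² = (1/2)(1.37)(0.342)² = 0.08012 kg·m²; centre at d = 0.755 m, so I = I_cm + Md² gives I = 0.08012 + (1.37)(0.755)² = 0.86105 kg·m².
Thin ring: I_cm = (1/2)MR² = (1/2)(2.8)(0.494)² = 0.34165 kg·m²; centre at d = 0.18 m, so I = I_cm + Md² gives I = 0.34165 + (2.8)(0.18)² = 0.43237 kg·m².
Solid disk: I_cm = (1/2)MR² = (1/2)(2.2)(0.409)² = 0.18401 kg·m²; centre at d = 0.896 m, so I = I_cm + Md² gives I = 0.18401 + (2.2)(0.896)² = 1.9502 kg·m².
Total I = 0.069527 + 0.86105 + 0.43237 + 1.9502 = 3.3132 kg·m².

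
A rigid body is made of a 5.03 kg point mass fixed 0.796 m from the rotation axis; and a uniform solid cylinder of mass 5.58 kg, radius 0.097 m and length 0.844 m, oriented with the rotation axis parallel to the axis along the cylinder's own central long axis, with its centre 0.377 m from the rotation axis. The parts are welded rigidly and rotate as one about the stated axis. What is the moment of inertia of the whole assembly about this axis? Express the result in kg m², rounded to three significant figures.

Point mass: I_cm = 0; centre at d = 0.796 m, so I = I_cm + Md² gives I = 0 + (5.03)(0.796)² = 3.1871 kg m².
Solid cylinder: I_cm = (1/2)MR² = (1/2)(5.58)(0.097)² = 0.026251 kg m²; centre at d = 0.377 m, so I = I_cm + Md² gives I = 0.026251 + (5.58)(0.377)² = 0.81933 kg m².
Total I = 3.1871 + 0.81933 = 4.0064 kg m².

4.01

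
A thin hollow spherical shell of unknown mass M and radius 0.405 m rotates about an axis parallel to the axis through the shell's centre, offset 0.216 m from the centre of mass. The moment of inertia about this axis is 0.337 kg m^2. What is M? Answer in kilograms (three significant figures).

I = I_cm + Md² = (2/3)MR² + Md² = M·[0.666667·(0.405)² + (0.216)²] = M·0.15601.
So M = 0.337 / 0.15601 = 2.1602 kg.

2.16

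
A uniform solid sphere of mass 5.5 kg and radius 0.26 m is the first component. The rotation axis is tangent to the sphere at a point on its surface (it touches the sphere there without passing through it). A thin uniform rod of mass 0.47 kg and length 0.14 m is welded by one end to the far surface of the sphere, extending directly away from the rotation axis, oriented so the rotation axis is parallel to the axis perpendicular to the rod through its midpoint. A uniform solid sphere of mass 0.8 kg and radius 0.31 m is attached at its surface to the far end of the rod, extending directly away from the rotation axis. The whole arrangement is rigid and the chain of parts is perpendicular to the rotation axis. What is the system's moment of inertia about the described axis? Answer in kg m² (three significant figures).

Solid sphere: I_cm = (2/5)MR² = (2/5)(5.5)(0.26)² = 0.14872 kg m²; centre at d = 0.26 m, so the parallel axis theorem gives I = 0.14872 + (5.5)(0.26)² = 0.52052 kg m².
Thin rod: I_cm = (1/12)ML² = (1/12)(0.47)(0.14)² = 0.00076767 kg m²; centre at d = 0.26 + 0.26 + 0.07 = 0.59 m, so the parallel axis theorem gives I = 0.00076767 + (0.47)(0.59)² = 0.16437 kg m².
Solid sphere: I_cm = (2/5)MR² = (2/5)(0.8)(0.31)² = 0.030752 kg m²; centre at d = 0.26 + 0.26 + 0.07 + 0.07 + 0.31 = 0.97 m, so the parallel axis theorem gives I = 0.030752 + (0.8)(0.97)² = 0.78347 kg m².
Total I = 0.52052 + 0.16437 + 0.78347 = 1.4684 kg m².

1.47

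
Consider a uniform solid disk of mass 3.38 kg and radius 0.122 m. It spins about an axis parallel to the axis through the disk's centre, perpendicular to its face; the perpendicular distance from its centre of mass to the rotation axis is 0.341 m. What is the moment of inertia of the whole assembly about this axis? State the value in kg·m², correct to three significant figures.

I_cm = (1/2)MR² = (1/2)(3.38)(0.122)² = 0.025154 kg·m²; centre at d = 0.341 m, so the parallel axis theorem gives I = 0.025154 + (3.38)(0.341)² = 0.41818 kg·m².

0.418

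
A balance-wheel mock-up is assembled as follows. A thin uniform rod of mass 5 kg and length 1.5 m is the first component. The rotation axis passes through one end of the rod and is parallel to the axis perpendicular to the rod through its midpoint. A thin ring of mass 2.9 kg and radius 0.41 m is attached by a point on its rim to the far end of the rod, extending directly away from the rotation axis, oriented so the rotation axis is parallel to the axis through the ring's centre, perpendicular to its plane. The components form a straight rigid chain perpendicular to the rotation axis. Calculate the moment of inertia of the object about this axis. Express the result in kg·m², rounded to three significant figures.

Thin rod: I_cm = (1/12)ML² = (1/12)(5)(1.5)² = 0.9375 kg·m²; centre at d = 0.75 m, so the parallel axis theorem gives I = 0.9375 + (5)(0.75)² = 3.75 kg·m².
Thin ring: I_cm = MR² = (2.9)(0.41)² = 0.48749 kg·m²; centre at d = 0.75 + 0.75 + 0.41 = 1.91 m, so the parallel axis theorem gives I = 0.48749 + (2.9)(1.91)² = 11.067 kg·m².
Total I = 3.75 + 11.067 = 14.817 kg·m².

14.8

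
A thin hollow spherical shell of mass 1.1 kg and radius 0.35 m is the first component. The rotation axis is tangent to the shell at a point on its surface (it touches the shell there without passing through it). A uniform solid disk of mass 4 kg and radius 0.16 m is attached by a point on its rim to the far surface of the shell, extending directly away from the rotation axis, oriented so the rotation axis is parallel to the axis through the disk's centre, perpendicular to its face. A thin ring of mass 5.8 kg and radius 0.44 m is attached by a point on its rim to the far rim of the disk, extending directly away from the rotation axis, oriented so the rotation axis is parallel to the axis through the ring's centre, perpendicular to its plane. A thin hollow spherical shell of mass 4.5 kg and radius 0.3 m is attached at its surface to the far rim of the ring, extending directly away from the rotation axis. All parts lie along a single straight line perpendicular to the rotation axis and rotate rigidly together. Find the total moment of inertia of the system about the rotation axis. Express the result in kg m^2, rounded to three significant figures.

38.8

Spherical shell: I_cm = (2/3)MR² = (2/3)(1.1)(0.35)² = 0.089833 kg m^2; centre at d = 0.35 m, so the parallel axis theorem gives I = 0.089833 + (1.1)(0.35)² = 0.22458 kg m^2.
Solid disk: I_cm = (1/2)MR² = (1/2)(4)(0.16)² = 0.0512 kg m^2; centre at d = 0.35 + 0.35 + 0.16 = 0.86 m, so the parallel axis theorem gives I = 0.0512 + (4)(0.86)² = 3.0096 kg m^2.
Thin ring: I_cm = MR² = (5.8)(0.44)² = 1.1229 kg m^2; centre at d = 0.35 + 0.35 + 0.16 + 0.16 + 0.44 = 1.46 m, so the parallel axis theorem gives I = 1.1229 + (5.8)(1.46)² = 13.486 kg m^2.
Spherical shell: I_cm = (2/3)MR² = (2/3)(4.5)(0.3)² = 0.27 kg m^2; centre at d = 0.35 + 0.35 + 0.16 + 0.16 + 0.44 + 0.44 + 0.3 = 2.2 m, so the parallel axis theorem gives I = 0.27 + (4.5)(2.2)² = 22.05 kg m^2.
Total I = 0.22458 + 3.0096 + 13.486 + 22.05 = 38.77 kg m^2.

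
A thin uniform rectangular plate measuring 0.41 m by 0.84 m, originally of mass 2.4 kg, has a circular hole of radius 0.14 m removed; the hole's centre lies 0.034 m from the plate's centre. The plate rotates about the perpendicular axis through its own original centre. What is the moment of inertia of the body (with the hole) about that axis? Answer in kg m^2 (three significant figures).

0.170

Unpierced body about its centre: I₀ = (1/12)M(a²+b²) = (1/12)(2.4)[(0.41)² + (0.84)²] = 0.17474 kg m^2.
The removed disk has mass m = M·πr²/(ab) = (2.4)·π(0.14)²/(0.41·0.84) = 0.4291 kg (same uniform areal density).
Its moment of inertia about the rotation axis (parallel-axis theorem): I_hole = (1/2)mr² + md² = (1/2)(0.4291)(0.14)² + (0.4291)(0.034)² = 0.0047012 kg m^2.
Treating the hole as negative mass, I = I₀ − I_hole = 0.17474 − 0.0047012 = 0.17004 kg m^2.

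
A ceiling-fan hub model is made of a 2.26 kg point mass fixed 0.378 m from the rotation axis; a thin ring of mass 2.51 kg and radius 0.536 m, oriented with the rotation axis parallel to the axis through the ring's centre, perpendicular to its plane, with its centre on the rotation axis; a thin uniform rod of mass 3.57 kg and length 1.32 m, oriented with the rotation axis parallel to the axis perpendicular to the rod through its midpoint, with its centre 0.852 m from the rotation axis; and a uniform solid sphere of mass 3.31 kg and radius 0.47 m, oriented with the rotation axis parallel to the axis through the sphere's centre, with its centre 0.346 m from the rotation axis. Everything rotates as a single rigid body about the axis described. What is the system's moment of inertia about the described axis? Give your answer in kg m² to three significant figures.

Point mass: I_cm = 0; centre at d = 0.378 m, so I = I_cm + Md² gives I = 0 + (2.26)(0.378)² = 0.32292 kg m².
Thin ring: I_cm = MR² = (2.51)(0.536)² = 0.72111 kg m²; axis through the centre, so I = 0.72111 kg m².
Thin rod: I_cm = (1/12)ML² = (1/12)(3.57)(1.32)² = 0.51836 kg m²; centre at d = 0.852 m, so I = I_cm + Md² gives I = 0.51836 + (3.57)(0.852)² = 3.1098 kg m².
Solid sphere: I_cm = (2/5)MR² = (2/5)(3.31)(0.47)² = 0.29247 kg m²; centre at d = 0.346 m, so I = I_cm + Md² gives I = 0.29247 + (3.31)(0.346)² = 0.68873 kg m².
Total I = 0.32292 + 0.72111 + 3.1098 + 0.68873 = 4.8426 kg m².

4.84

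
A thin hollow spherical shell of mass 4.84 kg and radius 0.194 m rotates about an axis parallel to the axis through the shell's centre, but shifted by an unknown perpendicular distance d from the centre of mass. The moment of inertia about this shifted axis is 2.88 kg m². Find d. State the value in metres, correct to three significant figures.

0.755

About the centre-of-mass axis, I_cm = (2/3)MR² = (2/3)(4.84)(0.194)² = 0.12144 kg m².
Parallel axis theorem: I = I_cm + Md², so Md² = 2.88 − 0.12144 = 2.7586 kg m².
d = √(2.7586 / 4.84) = 0.75495 m.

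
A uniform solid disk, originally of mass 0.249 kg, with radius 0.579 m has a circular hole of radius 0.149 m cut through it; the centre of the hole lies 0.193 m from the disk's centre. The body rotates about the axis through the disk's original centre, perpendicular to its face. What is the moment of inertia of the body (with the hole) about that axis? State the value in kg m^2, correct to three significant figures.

Unpierced body about its centre: I₀ = (1/2)MR² = (1/2)(0.249)(0.579)² = 0.041738 kg m^2.
The removed disk has mass m = M·(r/R)² = (0.249)(0.149/0.579)² = 0.01649 kg (same uniform areal density).
Its moment of inertia about the rotation axis (parallel-axis theorem): I_hole = (1/2)mr² + md² = (1/2)(0.01649)(0.149)² + (0.01649)(0.193)² = 0.00079727 kg m^2.
Treating the hole as negative mass, I = I₀ − I_hole = 0.041738 − 0.00079727 = 0.04094 kg m^2.

0.0409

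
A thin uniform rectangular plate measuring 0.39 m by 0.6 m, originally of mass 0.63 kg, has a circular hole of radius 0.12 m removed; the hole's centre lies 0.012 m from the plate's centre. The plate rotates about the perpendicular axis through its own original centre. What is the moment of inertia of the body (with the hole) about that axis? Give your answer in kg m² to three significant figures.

Unpierced body about its centre: I₀ = (1/12)M(a²+b²) = (1/12)(0.63)[(0.39)² + (0.6)²] = 0.026885 kg m².
The removed disk has mass m = M·πr²/(ab) = (0.63)·π(0.12)²/(0.39·0.6) = 0.1218 kg (same uniform areal density).
Its moment of inertia about the rotation axis (parallel-axis theorem): I_hole = (1/2)mr² + md² = (1/2)(0.1218)(0.12)² + (0.1218)(0.012)² = 0.00089448 kg m².
Treating the hole as negative mass, I = I₀ − I_hole = 0.026885 − 0.00089448 = 0.025991 kg m².

0.0260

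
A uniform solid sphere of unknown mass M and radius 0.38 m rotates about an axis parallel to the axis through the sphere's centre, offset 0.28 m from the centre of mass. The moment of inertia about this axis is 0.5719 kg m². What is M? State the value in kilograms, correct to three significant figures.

I = I_cm + Md² = (2/5)MR² + Md² = M·[0.4·(0.38)² + (0.28)²] = M·0.13616.
So M = 0.5719 / 0.13616 = 4.2002 kg.

4.20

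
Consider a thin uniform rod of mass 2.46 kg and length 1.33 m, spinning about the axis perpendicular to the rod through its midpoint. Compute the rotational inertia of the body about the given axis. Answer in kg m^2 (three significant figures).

0.363

I_cm = (1/12)ML² = (1/12)(2.46)(1.33)² = 0.36262 kg m^2; axis through the centre, so I = 0.36262 kg m^2.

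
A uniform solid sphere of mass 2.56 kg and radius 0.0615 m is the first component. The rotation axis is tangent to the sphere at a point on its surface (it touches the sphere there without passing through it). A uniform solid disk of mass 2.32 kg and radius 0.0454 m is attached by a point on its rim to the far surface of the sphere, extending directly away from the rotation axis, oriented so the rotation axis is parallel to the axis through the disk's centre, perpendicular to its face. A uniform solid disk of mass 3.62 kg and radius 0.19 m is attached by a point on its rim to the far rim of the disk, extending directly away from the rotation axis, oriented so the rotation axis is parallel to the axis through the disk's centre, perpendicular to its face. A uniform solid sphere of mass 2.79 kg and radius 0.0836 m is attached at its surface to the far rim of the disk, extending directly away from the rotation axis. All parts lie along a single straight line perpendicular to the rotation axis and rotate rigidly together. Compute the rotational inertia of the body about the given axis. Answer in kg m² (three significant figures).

Solid sphere: I_cm = (2/5)MR² = (2/5)(2.56)(0.0615)² = 0.003873 kg m²; centre at d = 0.0615 m, so I = I_cm + Md² gives I = 0.003873 + (2.56)(0.0615)² = 0.013556 kg m².
Solid disk: I_cm = (1/2)MR² = (1/2)(2.32)(0.0454)² = 0.0023909 kg m²; centre at d = 0.0615 + 0.0615 + 0.0454 = 0.1684 m, so I = I_cm + Md² gives I = 0.0023909 + (2.32)(0.1684)² = 0.068183 kg m².
Solid disk: I_cm = (1/2)MR² = (1/2)(3.62)(0.19)² = 0.065341 kg m²; centre at d = 0.0615 + 0.0615 + 0.0454 + 0.0454 + 0.19 = 0.4038 m, so I = I_cm + Md² gives I = 0.065341 + (3.62)(0.4038)² = 0.6556 kg m².
Solid sphere: I_cm = (2/5)MR² = (2/5)(2.79)(0.0836)² = 0.0077997 kg m²; centre at d = 0.0615 + 0.0615 + 0.0454 + 0.0454 + 0.19 + 0.19 + 0.0836 = 0.6774 m, so I = I_cm + Md² gives I = 0.0077997 + (2.79)(0.6774)² = 1.288 kg m².
Total I = 0.013556 + 0.068183 + 0.6556 + 1.288 = 2.0254 kg m².

2.03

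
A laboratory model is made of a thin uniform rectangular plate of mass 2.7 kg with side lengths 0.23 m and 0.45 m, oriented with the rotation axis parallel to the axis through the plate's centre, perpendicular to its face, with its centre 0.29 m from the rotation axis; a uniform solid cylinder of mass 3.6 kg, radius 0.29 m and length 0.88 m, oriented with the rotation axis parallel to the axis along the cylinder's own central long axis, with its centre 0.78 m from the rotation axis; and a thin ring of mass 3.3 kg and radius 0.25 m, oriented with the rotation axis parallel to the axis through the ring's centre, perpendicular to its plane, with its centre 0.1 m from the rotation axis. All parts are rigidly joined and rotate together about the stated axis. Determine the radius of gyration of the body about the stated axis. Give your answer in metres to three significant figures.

Rectangular plate: I_cm = (1/12)M(a²+b²) = (1/12)(2.7)[(0.23)² + (0.45)²] = 0.057465 kg m^2; centre at d = 0.29 m, so I = I_cm + Md² gives I = 0.057465 + (2.7)(0.29)² = 0.28453 kg m^2.
Solid cylinder: I_cm = (1/2)MR² = (1/2)(3.6)(0.29)² = 0.15138 kg m^2; centre at d = 0.78 m, so I = I_cm + Md² gives I = 0.15138 + (3.6)(0.78)² = 2.3416 kg m^2.
Thin ring: I_cm = MR² = (3.3)(0.25)² = 0.20625 kg m^2; centre at d = 0.1 m, so I = I_cm + Md² gives I = 0.20625 + (3.3)(0.1)² = 0.23925 kg m^2.
Total I = 2.8654 kg m^2; total mass M = 9.6 kg.
k = √(I/M) = √(2.8654/9.6) = 0.54633 m.

0.546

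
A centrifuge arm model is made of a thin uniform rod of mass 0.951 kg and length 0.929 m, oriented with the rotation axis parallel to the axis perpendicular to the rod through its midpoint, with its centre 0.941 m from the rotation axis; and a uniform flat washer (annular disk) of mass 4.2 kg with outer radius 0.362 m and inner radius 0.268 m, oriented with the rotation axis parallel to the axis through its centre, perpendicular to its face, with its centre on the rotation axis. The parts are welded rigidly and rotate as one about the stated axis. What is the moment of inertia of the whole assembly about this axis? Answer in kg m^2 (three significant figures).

1.34

Thin rod: I_cm = (1/12)ML² = (1/12)(0.951)(0.929)² = 0.068396 kg m^2; centre at d = 0.941 m, so the parallel axis theorem gives I = 0.068396 + (0.951)(0.941)² = 0.91049 kg m^2.
Annular disk: I_cm = (1/2)M(R²+r²) = (1/2)(4.2)[(0.362)² + (0.268)²] = 0.42602 kg m^2; axis through the centre, so I = 0.42602 kg m^2.
Total I = 0.91049 + 0.42602 = 1.3365 kg m^2.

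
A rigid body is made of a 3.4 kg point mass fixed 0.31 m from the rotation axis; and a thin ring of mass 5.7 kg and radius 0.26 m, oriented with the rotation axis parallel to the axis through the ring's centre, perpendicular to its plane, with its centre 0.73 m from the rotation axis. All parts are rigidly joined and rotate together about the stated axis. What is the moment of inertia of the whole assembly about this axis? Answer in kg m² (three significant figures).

3.75

Point mass: I_cm = 0; centre at d = 0.31 m, so I = I_cm + Md² gives I = 0 + (3.4)(0.31)² = 0.32674 kg m².
Thin ring: I_cm = MR² = (5.7)(0.26)² = 0.38532 kg m²; centre at d = 0.73 m, so I = I_cm + Md² gives I = 0.38532 + (5.7)(0.73)² = 3.4228 kg m².
Total I = 0.32674 + 3.4228 = 3.7496 kg m².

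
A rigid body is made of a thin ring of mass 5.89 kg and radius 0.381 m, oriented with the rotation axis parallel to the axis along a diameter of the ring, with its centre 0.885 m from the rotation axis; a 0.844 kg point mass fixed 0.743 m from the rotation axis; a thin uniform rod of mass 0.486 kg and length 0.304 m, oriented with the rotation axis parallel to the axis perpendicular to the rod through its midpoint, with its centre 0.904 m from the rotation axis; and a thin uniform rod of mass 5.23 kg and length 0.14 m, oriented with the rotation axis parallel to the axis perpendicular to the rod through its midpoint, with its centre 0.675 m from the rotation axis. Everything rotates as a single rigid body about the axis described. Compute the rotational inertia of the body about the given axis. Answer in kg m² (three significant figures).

Thin ring: I_cm = (1/2)MR² = (1/2)(5.89)(0.381)² = 0.4275 kg m²; centre at d = 0.885 m, so I = I_cm + Md² gives I = 0.4275 + (5.89)(0.885)² = 5.0407 kg m².
Point mass: I_cm = 0; centre at d = 0.743 m, so I = I_cm + Md² gives I = 0 + (0.844)(0.743)² = 0.46593 kg m².
Thin rod: I_cm = (1/12)ML² = (1/12)(0.486)(0.304)² = 0.0037428 kg m²; centre at d = 0.904 m, so I = I_cm + Md² gives I = 0.0037428 + (0.486)(0.904)² = 0.40091 kg m².
Thin rod: I_cm = (1/12)ML² = (1/12)(5.23)(0.14)² = 0.0085423 kg m²; centre at d = 0.675 m, so I = I_cm + Md² gives I = 0.0085423 + (5.23)(0.675)² = 2.3915 kg m².
Total I = 5.0407 + 0.46593 + 0.40091 + 2.3915 = 8.299 kg m².

8.30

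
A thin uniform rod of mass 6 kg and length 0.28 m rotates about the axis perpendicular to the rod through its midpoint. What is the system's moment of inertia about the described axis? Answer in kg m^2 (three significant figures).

0.0392

I_cm = (1/12)ML² = (1/12)(6)(0.28)² = 0.0392 kg m^2; axis through the centre, so I = 0.0392 kg m^2.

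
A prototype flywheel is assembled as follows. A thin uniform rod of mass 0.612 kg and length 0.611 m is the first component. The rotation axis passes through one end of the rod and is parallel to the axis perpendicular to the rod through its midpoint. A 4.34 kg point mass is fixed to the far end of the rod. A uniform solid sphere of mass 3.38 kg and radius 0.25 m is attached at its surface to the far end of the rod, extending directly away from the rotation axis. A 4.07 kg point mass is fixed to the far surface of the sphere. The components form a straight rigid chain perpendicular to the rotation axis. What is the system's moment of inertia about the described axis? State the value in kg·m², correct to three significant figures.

9.31

Thin rod: I_cm = (1/12)ML² = (1/12)(0.612)(0.611)² = 0.019039 kg·m²; centre at d = 0.3055 m, so I = I_cm + Md² gives I = 0.019039 + (0.612)(0.3055)² = 0.076157 kg·m².
Point mass: I_cm = 0; centre at d = 0.3055 + 0.3055 = 0.611 m, so I = I_cm + Md² gives I = 0 + (4.34)(0.611)² = 1.6202 kg·m².
Solid sphere: I_cm = (2/5)MR² = (2/5)(3.38)(0.25)² = 0.0845 kg·m²; centre at d = 0.3055 + 0.3055 + 0.25 = 0.861 m, so I = I_cm + Md² gives I = 0.0845 + (3.38)(0.861)² = 2.5902 kg·m².
Point mass: I_cm = 0; centre at d = 0.3055 + 0.3055 + 0.25 + 0.25 = 1.111 m, so I = I_cm + Md² gives I = 0 + (4.07)(1.111)² = 5.0237 kg·m².
Total I = 0.076157 + 1.6202 + 2.5902 + 5.0237 = 9.3102 kg·m².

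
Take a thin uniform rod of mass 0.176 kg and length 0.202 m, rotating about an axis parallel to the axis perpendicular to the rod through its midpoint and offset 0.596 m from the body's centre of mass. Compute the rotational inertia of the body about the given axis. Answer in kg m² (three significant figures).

I_cm = (1/12)ML² = (1/12)(0.176)(0.202)² = 0.00059846 kg m²; centre at d = 0.596 m, so I = I_cm + Md² gives I = 0.00059846 + (0.176)(0.596)² = 0.063116 kg m².

0.0631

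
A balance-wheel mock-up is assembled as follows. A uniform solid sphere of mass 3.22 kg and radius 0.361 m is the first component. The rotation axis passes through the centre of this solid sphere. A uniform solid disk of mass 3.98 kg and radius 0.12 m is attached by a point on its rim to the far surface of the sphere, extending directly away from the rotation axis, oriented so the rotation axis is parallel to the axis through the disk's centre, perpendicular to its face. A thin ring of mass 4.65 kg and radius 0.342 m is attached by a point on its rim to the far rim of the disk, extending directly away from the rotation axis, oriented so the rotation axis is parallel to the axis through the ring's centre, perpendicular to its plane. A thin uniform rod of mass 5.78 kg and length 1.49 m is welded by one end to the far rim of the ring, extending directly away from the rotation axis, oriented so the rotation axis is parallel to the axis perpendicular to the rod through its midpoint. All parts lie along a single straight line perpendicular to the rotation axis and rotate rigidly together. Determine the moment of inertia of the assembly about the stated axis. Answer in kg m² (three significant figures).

30.7

Solid sphere: I_cm = (2/5)MR² = (2/5)(3.22)(0.361)² = 0.16785 kg m²; axis through the centre, so I = 0.16785 kg m².
Solid disk: I_cm = (1/2)MR² = (1/2)(3.98)(0.12)² = 0.028656 kg m²; centre at d = 0.361 + 0.12 = 0.481 m, so I = I_cm + Md² gives I = 0.028656 + (3.98)(0.481)² = 0.94947 kg m².
Thin ring: I_cm = MR² = (4.65)(0.342)² = 0.54388 kg m²; centre at d = 0.361 + 0.12 + 0.12 + 0.342 = 0.943 m, so I = I_cm + Md² gives I = 0.54388 + (4.65)(0.943)² = 4.6789 kg m².
Thin rod: I_cm = (1/12)ML² = (1/12)(5.78)(1.49)² = 1.0693 kg m²; centre at d = 0.361 + 0.12 + 0.12 + 0.342 + 0.342 + 0.745 = 2.03 m, so I = I_cm + Md² gives I = 1.0693 + (5.78)(2.03)² = 24.888 kg m².
Total I = 0.16785 + 0.94947 + 4.6789 + 24.888 = 30.684 kg m².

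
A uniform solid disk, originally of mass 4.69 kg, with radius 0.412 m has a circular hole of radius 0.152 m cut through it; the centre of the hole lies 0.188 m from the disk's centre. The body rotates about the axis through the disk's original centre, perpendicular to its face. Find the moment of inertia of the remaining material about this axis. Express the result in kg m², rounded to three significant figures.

Unpierced body about its centre: I₀ = (1/2)MR² = (1/2)(4.69)(0.412)² = 0.39805 kg m².
The removed disk has mass m = M·(r/R)² = (4.69)(0.152/0.412)² = 0.63836 kg (same uniform areal density).
Its moment of inertia about the rotation axis (parallel-axis theorem): I_hole = (1/2)mr² + md² = (1/2)(0.63836)(0.152)² + (0.63836)(0.188)² = 0.029937 kg m².
Treating the hole as negative mass, I = I₀ − I_hole = 0.39805 − 0.029937 = 0.36811 kg m².

0.368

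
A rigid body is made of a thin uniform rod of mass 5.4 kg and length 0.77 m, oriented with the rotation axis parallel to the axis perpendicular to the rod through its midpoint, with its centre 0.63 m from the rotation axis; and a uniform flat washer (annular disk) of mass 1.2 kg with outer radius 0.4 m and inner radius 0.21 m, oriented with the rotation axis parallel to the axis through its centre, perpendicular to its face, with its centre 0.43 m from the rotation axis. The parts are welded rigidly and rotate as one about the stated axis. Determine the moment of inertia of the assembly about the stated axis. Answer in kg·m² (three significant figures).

Thin rod: I_cm = (1/12)ML² = (1/12)(5.4)(0.77)² = 0.26681 kg·m²; centre at d = 0.63 m, so I = I_cm + Md² gives I = 0.26681 + (5.4)(0.63)² = 2.4101 kg·m².
Annular disk: I_cm = (1/2)M(R²+r²) = (1/2)(1.2)[(0.4)² + (0.21)²] = 0.12246 kg·m²; centre at d = 0.43 m, so I = I_cm + Md² gives I = 0.12246 + (1.2)(0.43)² = 0.34434 kg·m².
Total I = 2.4101 + 0.34434 = 2.7544 kg·m².

2.75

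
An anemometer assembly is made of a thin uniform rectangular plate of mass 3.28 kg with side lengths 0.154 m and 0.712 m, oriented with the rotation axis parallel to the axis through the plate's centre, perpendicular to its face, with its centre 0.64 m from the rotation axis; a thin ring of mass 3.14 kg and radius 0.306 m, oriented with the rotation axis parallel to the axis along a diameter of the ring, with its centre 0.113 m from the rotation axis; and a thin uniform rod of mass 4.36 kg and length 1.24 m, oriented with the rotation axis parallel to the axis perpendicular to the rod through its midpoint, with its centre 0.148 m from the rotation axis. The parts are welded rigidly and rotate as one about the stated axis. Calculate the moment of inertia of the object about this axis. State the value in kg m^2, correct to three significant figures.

2.33

Rectangular plate: I_cm = (1/12)M(a²+b²) = (1/12)(3.28)[(0.154)² + (0.712)²] = 0.14505 kg m^2; centre at d = 0.64 m, so I = I_cm + Md² gives I = 0.14505 + (3.28)(0.64)² = 1.4885 kg m^2.
Thin ring: I_cm = (1/2)MR² = (1/2)(3.14)(0.306)² = 0.14701 kg m^2; centre at d = 0.113 m, so I = I_cm + Md² gives I = 0.14701 + (3.14)(0.113)² = 0.1871 kg m^2.
Thin rod: I_cm = (1/12)ML² = (1/12)(4.36)(1.24)² = 0.55866 kg m^2; centre at d = 0.148 m, so I = I_cm + Md² gives I = 0.55866 + (4.36)(0.148)² = 0.65416 kg m^2.
Total I = 1.4885 + 0.1871 + 0.65416 = 2.3298 kg m^2.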